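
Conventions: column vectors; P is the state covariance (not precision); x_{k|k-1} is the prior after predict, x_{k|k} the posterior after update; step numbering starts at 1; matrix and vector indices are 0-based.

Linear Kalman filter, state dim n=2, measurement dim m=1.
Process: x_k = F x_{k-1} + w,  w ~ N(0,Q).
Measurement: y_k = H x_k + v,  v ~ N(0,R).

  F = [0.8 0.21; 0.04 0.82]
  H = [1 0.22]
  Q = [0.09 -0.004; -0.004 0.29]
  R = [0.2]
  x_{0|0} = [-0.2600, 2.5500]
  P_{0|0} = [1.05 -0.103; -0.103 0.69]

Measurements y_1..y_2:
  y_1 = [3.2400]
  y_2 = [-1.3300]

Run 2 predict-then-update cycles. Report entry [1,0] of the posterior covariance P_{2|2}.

step 1: x^-=[0.3275, 2.0806]  P^-=[0.7578 0.0800; 0.0800 0.7489]  S=[1.0293]  K=[0.7534; 0.2378]  nu=[2.4548]  x^+=[2.1769, 2.6643]  P^+=[0.1736 -0.1044; -0.1044 0.6907]
step 2: x^-=[2.3010, 2.2718]  P^-=[0.1965 0.0511; 0.0511 0.7478]  S=[0.4552]  K=[0.4564; 0.4738]  nu=[-4.1308]  x^+=[0.4156, 0.3148]  P^+=[0.1017 -0.0473; -0.0473 0.6457]

P_post[1,0] = -0.0473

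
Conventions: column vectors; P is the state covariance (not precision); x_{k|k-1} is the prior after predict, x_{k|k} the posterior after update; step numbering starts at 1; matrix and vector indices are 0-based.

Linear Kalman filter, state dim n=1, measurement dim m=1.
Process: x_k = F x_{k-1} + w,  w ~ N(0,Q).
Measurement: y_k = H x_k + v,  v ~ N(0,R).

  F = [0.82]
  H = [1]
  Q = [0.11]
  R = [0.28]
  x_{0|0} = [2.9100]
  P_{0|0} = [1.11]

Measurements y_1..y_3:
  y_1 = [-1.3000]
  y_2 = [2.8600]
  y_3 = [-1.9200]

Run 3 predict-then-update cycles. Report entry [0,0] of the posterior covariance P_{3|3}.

P_post[0,0] = 0.1164

step 1: x^-=[2.3862]  P^-=[0.8564]  S=[1.1364]  K=[0.7536]  nu=[-3.6862]  x^+=[-0.3917]  P^+=[0.2110]
step 2: x^-=[-0.3212]  P^-=[0.2519]  S=[0.5319]  K=[0.4736]  nu=[3.1812]  x^+=[1.1853]  P^+=[0.1326]
step 3: x^-=[0.9720]  P^-=[0.1992]  S=[0.4792]  K=[0.4156]  nu=[-2.8920]  x^+=[-0.2301]  P^+=[0.1164]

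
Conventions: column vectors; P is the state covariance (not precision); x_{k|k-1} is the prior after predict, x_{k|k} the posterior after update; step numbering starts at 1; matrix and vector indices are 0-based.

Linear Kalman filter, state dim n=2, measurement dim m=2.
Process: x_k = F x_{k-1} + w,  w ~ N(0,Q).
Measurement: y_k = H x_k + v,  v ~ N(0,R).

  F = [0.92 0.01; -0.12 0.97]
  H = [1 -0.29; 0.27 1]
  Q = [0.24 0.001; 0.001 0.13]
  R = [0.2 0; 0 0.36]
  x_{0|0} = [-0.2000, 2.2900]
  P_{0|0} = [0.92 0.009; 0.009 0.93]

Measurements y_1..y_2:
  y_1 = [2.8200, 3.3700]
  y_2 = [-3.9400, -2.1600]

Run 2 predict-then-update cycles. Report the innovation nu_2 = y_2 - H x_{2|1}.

innov = [-6.1183, -4.6898]

step 1: x^-=[-0.1611, 2.2453]  P^-=[1.0189 -0.0835; -0.0835 1.0162]  S=[1.3529 -0.0966; -0.0966 1.4054]  K=[0.7847 0.1902; -0.2302 0.6912]  nu=[3.6322, 1.1682]  x^+=[2.9112, 2.2165]  P^+=[0.1640 0.0242; 0.0242 0.2423]
step 2: x^-=[2.7005, 1.8007]  P^-=[0.3792 0.0068; 0.0068 0.3547]  S=[0.6051 0.0058; 0.0058 0.7460]  K=[0.6221 0.1416; -0.1633 0.4792]  nu=[-6.1183, -4.6898]  x^+=[-1.7695, 0.5525]  P^+=[0.1291 0.0161; 0.0161 0.1682]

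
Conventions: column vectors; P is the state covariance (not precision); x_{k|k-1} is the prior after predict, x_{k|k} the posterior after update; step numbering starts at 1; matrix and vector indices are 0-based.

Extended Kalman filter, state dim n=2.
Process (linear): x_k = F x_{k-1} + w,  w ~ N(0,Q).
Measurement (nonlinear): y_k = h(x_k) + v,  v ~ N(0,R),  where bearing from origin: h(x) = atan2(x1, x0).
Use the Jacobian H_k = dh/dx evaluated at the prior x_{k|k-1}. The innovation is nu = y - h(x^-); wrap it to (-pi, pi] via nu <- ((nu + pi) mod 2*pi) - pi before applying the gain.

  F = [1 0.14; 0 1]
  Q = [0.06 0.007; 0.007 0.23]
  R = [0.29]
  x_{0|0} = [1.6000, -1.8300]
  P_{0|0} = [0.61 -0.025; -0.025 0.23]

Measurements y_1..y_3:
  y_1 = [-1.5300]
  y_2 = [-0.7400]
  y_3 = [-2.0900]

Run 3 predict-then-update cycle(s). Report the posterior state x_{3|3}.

x_post = [0.2719, -2.2521]

step 1: x^-=[1.3438, -1.8300]  P^-=[0.6675 0.0142; 0.0142 0.4600]  H_jac=[0.3550 0.2607]  S=[0.4080]  K=[0.5899; 0.3063]  nu=[-0.5926]  x^+=[0.9943, -2.0115]  P^+=[0.5255 -0.0595; -0.0595 0.4217]
step 2: x^-=[0.7126, -2.0115]  P^-=[0.5771 0.0065; 0.0065 0.6517]  H_jac=[0.4417 0.1565]  S=[0.4195]  K=[0.6102; 0.2500]  nu=[0.4903]  x^+=[1.0118, -1.8889]  P^+=[0.4210 -0.0575; -0.0575 0.6255]
step 3: x^-=[0.7474, -1.8889]  P^-=[0.4771 0.0371; 0.0371 0.8555]  H_jac=[0.4577 0.1811]  S=[0.4242]  K=[0.5307; 0.4053]  nu=[-0.8960]  x^+=[0.2719, -2.2521]  P^+=[0.3577 -0.0541; -0.0541 0.7858]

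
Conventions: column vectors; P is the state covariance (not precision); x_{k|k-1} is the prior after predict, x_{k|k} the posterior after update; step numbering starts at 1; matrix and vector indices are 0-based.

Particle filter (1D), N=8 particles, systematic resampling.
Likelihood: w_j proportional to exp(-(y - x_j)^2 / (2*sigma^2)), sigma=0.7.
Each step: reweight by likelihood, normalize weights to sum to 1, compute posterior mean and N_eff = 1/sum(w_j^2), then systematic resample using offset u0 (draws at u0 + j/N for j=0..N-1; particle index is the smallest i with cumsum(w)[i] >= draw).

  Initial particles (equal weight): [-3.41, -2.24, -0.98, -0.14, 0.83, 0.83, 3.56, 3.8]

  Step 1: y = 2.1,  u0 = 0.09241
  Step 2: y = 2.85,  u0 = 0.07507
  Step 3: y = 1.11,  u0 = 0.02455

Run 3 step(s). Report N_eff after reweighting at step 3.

N_eff = 7.0015

step 1: w=[0.0000, 0.0000, 0.0001, 0.0107, 0.3458, 0.3458, 0.2037, 0.0939]  mean=1.6544  Neff=3.4536  idx=[4, 4, 4, 5, 5, 6, 6, 7]
step 2: w=[0.0093, 0.0093, 0.0093, 0.0093, 0.0093, 0.3577, 0.3577, 0.2382]  mean=3.4902  Neff=3.1949  idx=[5, 5, 5, 6, 6, 6, 7, 7]
step 3: w=[0.1523, 0.1523, 0.1523, 0.1523, 0.1523, 0.1523, 0.0432, 0.0432]  mean=3.5808  Neff=7.0015  idx=[0, 0, 1, 2, 3, 4, 5, 5]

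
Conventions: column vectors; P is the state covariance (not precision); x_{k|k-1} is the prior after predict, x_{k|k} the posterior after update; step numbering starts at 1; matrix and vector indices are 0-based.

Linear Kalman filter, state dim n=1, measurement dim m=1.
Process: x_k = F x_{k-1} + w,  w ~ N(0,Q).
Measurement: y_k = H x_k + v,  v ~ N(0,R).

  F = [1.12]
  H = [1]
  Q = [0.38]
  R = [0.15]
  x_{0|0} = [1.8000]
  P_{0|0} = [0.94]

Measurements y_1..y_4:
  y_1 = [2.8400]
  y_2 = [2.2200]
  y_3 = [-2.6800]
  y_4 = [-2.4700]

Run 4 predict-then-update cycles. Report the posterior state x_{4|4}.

step 1: x^-=[2.0160]  P^-=[1.5591]  S=[1.7091]  K=[0.9122]  nu=[0.8240]  x^+=[2.7677]  P^+=[0.1368]
step 2: x^-=[3.0998]  P^-=[0.5516]  S=[0.7016]  K=[0.7862]  nu=[-0.8798]  x^+=[2.4081]  P^+=[0.1179]
step 3: x^-=[2.6971]  P^-=[0.5279]  S=[0.6779]  K=[0.7787]  nu=[-5.3771]  x^+=[-1.4903]  P^+=[0.1168]
step 4: x^-=[-1.6691]  P^-=[0.5265]  S=[0.6765]  K=[0.7783]  nu=[-0.8009]  x^+=[-2.2924]  P^+=[0.1167]

x_post = [-2.2924]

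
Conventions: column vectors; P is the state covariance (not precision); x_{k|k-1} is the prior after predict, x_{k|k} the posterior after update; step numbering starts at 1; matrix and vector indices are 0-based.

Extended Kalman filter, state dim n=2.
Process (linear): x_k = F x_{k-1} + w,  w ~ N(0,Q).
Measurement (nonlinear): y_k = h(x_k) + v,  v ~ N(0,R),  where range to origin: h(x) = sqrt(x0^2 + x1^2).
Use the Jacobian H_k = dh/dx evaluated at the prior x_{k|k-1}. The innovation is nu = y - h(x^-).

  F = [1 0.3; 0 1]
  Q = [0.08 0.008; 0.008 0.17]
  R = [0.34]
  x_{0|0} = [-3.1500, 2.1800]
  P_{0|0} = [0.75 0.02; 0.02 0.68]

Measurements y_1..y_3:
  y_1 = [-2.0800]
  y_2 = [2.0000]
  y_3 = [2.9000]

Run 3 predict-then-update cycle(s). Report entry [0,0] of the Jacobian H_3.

step 1: x^-=[-2.4960, 2.1800]  P^-=[0.9032 0.2320; 0.2320 0.8500]  H_jac=[-0.7532 0.6578]  S=[0.9903]  K=[-0.5328; 0.3882]  nu=[-5.3940]  x^+=[0.3781, 0.0862]  P^+=[0.6221 0.4368; 0.4368 0.7008]
step 2: x^-=[0.4039, 0.0862]  P^-=[1.0272 0.6551; 0.6551 0.8708]  H_jac=[0.9780 0.2086]  S=[1.6277]  K=[0.7012; 0.5052]  nu=[1.5870]  x^+=[1.5166, 0.8879]  P^+=[0.2270 0.0785; 0.0785 0.4554]
step 3: x^-=[1.7830, 0.8879]  P^-=[0.3951 0.2231; 0.2231 0.6254]  H_jac=[0.8951 0.4458]  S=[0.9589]  K=[0.4725; 0.4990]  nu=[0.9081]  x^+=[2.2121, 1.3411]  P^+=[0.1810 -0.0030; -0.0030 0.3866]

H_jac[0,0] = 0.8951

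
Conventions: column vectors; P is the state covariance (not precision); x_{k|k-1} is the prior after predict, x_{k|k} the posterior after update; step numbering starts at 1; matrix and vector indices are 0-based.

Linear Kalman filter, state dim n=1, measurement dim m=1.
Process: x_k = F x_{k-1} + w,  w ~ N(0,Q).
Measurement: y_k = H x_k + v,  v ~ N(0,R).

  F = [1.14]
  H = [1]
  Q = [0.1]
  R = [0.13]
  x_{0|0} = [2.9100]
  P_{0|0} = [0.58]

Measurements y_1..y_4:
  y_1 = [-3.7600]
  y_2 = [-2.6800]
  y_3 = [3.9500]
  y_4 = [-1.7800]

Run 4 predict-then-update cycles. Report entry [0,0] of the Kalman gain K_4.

K[0,0] = 0.6113

step 1: x^-=[3.3174]  P^-=[0.8538]  S=[0.9838]  K=[0.8679]  nu=[-7.0774]  x^+=[-2.8248]  P^+=[0.1128]
step 2: x^-=[-3.2202]  P^-=[0.2466]  S=[0.3766]  K=[0.6548]  nu=[0.5402]  x^+=[-2.8665]  P^+=[0.0851]
step 3: x^-=[-3.2678]  P^-=[0.2106]  S=[0.3406]  K=[0.6184]  nu=[7.2178]  x^+=[1.1954]  P^+=[0.0804]
step 4: x^-=[1.3627]  P^-=[0.2045]  S=[0.3345]  K=[0.6113]  nu=[-3.1427]  x^+=[-0.5585]  P^+=[0.0795]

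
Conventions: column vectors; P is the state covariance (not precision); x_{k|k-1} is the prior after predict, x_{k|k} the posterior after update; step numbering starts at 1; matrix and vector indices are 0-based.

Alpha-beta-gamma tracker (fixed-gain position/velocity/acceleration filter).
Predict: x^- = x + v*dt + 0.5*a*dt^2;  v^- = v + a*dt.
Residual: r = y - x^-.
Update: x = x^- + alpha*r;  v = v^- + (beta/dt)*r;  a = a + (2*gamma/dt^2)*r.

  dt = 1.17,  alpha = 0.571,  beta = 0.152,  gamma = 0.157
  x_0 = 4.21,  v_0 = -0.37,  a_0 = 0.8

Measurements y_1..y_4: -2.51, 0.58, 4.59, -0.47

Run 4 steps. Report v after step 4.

step 1: x_pred=4.3247  r=-6.8347  x^+=0.4221  v^+=-0.3219  a^+=-0.7677
step 2: x_pred=-0.4801  r=1.0601  x^+=0.1252  v^+=-1.0825  a^+=-0.5246
step 3: x_pred=-1.5003  r=6.0903  x^+=1.9773  v^+=-0.9050  a^+=0.8724
step 4: x_pred=1.5155  r=-1.9855  x^+=0.3818  v^+=-0.1422  a^+=0.4170

v_post = -0.1422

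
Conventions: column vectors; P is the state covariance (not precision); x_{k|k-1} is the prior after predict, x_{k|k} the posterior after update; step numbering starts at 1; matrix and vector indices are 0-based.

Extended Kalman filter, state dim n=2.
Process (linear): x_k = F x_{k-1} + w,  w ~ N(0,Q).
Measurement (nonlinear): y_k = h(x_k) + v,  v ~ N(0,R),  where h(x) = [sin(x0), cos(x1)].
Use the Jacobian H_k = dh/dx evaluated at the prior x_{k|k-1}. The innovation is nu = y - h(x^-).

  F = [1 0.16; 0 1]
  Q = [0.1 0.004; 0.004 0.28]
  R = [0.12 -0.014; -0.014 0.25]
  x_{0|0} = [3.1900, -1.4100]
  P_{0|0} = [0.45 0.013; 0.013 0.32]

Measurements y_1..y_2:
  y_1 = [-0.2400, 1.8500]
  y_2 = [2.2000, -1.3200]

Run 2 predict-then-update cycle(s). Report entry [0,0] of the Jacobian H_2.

H_jac[0,0] = -0.9906

step 1: x^-=[2.9644, -1.4100]  P^-=[0.5624 0.0682; 0.0682 0.6000]  H_jac=[-0.9843 0.0000; 0.0000 0.9871]  S=[0.6649 -0.0803; -0.0803 0.8346]  K=[-0.8325 0.0006; -0.0155 0.7081]  nu=[-0.4163, 1.6899]  x^+=[3.3119, -0.2069]  P^+=[0.1015 0.0120; 0.0120 0.1796]
step 2: x^-=[3.2788, -0.2069]  P^-=[0.2099 0.0447; 0.0447 0.4596]  H_jac=[-0.9906 0.0000; 0.0000 0.2054]  S=[0.3260 -0.0231; -0.0231 0.2694]  K=[-0.6394 -0.0207; -0.1117 0.3409]  nu=[2.3368, -2.2987]  x^+=[1.8324, -1.2513]  P^+=[0.0772 0.0183; 0.0183 0.4224]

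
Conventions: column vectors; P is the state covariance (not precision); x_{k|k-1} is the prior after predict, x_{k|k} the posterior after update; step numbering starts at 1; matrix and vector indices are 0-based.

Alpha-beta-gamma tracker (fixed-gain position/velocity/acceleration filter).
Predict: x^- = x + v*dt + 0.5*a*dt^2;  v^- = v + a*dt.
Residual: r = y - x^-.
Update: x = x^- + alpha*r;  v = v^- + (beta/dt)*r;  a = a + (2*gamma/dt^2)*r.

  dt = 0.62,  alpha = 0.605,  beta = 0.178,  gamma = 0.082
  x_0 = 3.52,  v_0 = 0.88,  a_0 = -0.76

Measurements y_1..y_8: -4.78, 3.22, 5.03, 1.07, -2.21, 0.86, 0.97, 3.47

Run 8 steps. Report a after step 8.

a_post = 2.8539

step 1: x_pred=3.9195  r=-8.6995  x^+=-1.3437  v^+=-2.0888  a^+=-4.4716
step 2: x_pred=-3.4982  r=6.7182  x^+=0.5663  v^+=-2.9324  a^+=-1.6053
step 3: x_pred=-1.5603  r=6.5903  x^+=2.4268  v^+=-2.0356  a^+=1.2064
step 4: x_pred=1.3966  r=-0.3266  x^+=1.1990  v^+=-1.3815  a^+=1.0670
step 5: x_pred=0.5476  r=-2.7576  x^+=-1.1208  v^+=-1.5116  a^+=-0.1095
step 6: x_pred=-2.0790  r=2.9390  x^+=-0.3009  v^+=-0.7357  a^+=1.1444
step 7: x_pred=-0.5371  r=1.5071  x^+=0.3747  v^+=0.4065  a^+=1.7874
step 8: x_pred=0.9703  r=2.4997  x^+=2.4826  v^+=2.2324  a^+=2.8539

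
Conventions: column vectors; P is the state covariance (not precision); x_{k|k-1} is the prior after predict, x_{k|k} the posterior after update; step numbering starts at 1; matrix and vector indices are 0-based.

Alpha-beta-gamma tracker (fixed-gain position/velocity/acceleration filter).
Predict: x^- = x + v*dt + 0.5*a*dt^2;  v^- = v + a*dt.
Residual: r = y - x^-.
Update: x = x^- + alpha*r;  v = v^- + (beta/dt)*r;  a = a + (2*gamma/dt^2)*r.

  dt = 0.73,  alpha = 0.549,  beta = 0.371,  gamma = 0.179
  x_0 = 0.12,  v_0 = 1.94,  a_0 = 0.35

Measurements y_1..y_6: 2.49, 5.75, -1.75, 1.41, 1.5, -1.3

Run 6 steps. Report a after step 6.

step 1: x_pred=1.6295  r=0.8605  x^+=2.1019  v^+=2.6328  a^+=0.9281
step 2: x_pred=4.2712  r=1.4788  x^+=5.0830  v^+=4.0619  a^+=1.9216
step 3: x_pred=8.5603  r=-10.3103  x^+=2.8999  v^+=0.2248  a^+=-5.0048
step 4: x_pred=1.7305  r=-0.3205  x^+=1.5546  v^+=-3.5916  a^+=-5.2201
step 5: x_pred=-2.4582  r=3.9582  x^+=-0.2852  v^+=-5.3906  a^+=-2.5610
step 6: x_pred=-4.9027  r=3.6027  x^+=-2.9248  v^+=-5.4292  a^+=-0.1407

a_post = -0.1407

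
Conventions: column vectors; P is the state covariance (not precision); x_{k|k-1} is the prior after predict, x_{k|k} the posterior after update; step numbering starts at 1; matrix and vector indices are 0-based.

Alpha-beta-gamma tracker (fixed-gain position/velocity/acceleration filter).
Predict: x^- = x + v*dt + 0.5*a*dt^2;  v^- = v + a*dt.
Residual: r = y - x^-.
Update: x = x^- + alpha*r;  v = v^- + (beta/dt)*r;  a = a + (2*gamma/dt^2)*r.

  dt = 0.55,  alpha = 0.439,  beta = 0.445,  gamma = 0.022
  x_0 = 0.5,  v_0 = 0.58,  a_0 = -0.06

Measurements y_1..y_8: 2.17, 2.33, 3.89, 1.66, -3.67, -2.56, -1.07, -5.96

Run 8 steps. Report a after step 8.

a_post = -0.4455

step 1: x_pred=0.8099  r=1.3601  x^+=1.4070  v^+=1.6474  a^+=0.1378
step 2: x_pred=2.3339  r=-0.0039  x^+=2.3322  v^+=1.7201  a^+=0.1373
step 3: x_pred=3.2990  r=0.5910  x^+=3.5584  v^+=2.2737  a^+=0.2232
step 4: x_pred=4.8428  r=-3.1828  x^+=3.4455  v^+=-0.1786  a^+=-0.2397
step 5: x_pred=3.3110  r=-6.9810  x^+=0.2463  v^+=-5.9588  a^+=-1.2551
step 6: x_pred=-3.2208  r=0.6608  x^+=-2.9307  v^+=-6.1144  a^+=-1.1590
step 7: x_pred=-6.4690  r=5.3990  x^+=-4.0988  v^+=-2.3837  a^+=-0.3737
step 8: x_pred=-5.4664  r=-0.4936  x^+=-5.6831  v^+=-2.9886  a^+=-0.4455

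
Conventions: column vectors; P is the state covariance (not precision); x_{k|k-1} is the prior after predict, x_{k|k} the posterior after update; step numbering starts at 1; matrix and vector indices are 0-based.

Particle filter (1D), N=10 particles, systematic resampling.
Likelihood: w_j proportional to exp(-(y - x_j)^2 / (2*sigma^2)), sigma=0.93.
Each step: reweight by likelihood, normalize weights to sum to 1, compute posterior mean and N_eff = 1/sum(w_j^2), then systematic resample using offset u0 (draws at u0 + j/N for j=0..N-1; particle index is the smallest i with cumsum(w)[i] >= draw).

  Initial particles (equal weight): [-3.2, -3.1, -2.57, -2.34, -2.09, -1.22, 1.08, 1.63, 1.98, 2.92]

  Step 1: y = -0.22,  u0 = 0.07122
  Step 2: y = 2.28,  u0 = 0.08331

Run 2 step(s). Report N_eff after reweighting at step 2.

N_eff = 3.5871

step 1: w=[0.0042, 0.0059, 0.0293, 0.0531, 0.0945, 0.4001, 0.2685, 0.0986, 0.0435, 0.0024]  mean=-0.3730  Neff=3.8995  idx=[3, 4, 5, 5, 5, 5, 6, 6, 7, 8]
step 2: w=[0.0000, 0.0000, 0.0003, 0.0003, 0.0003, 0.0003, 0.1669, 0.1669, 0.3006, 0.3643]  mean=1.5702  Neff=3.5871  idx=[6, 7, 7, 8, 8, 8, 9, 9, 9, 9]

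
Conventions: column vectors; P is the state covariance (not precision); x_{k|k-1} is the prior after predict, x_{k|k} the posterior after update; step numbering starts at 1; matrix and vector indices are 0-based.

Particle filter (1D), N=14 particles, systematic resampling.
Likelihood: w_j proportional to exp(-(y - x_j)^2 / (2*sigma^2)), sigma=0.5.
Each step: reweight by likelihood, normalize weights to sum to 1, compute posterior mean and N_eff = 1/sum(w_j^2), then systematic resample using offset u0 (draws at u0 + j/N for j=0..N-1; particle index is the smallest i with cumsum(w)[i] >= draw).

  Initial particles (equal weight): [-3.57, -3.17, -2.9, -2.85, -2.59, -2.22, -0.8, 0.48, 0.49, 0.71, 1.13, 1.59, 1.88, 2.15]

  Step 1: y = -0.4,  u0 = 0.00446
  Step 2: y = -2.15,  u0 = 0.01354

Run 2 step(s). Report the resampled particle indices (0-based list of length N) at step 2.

resampled_idx = [0, 0, 1, 2, 2, 3, 3, 4, 5, 5, 6, 7, 7, 8]

step 1: w=[0.0000, 0.0000, 0.0000, 0.0000, 0.0001, 0.0011, 0.5856, 0.1714, 0.1654, 0.0686, 0.0075, 0.0003, 0.0000, 0.0000]  mean=-0.2501  Neff=2.4723  idx=[6, 6, 6, 6, 6, 6, 6, 6, 6, 7, 7, 8, 8, 9]
step 2: w=[0.1111, 0.1111, 0.1111, 0.1111, 0.1111, 0.1111, 0.1111, 0.1111, 0.1111, 0.0000, 0.0000, 0.0000, 0.0000, 0.0000]  mean=-0.8000  Neff=9.0003  idx=[0, 0, 1, 2, 2, 3, 3, 4, 5, 5, 6, 7, 7, 8]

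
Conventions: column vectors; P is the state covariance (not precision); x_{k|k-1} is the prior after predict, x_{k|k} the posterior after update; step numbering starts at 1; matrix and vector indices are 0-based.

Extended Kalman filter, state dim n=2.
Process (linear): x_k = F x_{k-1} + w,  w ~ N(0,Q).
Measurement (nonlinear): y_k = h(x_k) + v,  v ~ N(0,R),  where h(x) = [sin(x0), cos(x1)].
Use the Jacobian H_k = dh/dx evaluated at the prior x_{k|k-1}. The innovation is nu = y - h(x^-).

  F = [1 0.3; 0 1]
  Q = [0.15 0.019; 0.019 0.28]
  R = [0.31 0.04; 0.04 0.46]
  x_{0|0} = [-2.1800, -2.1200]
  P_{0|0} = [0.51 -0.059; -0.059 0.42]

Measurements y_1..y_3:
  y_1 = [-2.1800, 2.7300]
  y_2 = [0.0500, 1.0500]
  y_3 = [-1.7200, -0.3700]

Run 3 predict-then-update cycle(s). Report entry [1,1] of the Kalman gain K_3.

K[1,1] = -0.1824

step 1: x^-=[-2.8160, -2.1200]  P^-=[0.6624 0.0860; 0.0860 0.7000]  H_jac=[-0.9475 0.0000; 0.0000 0.8529]  S=[0.9046 -0.0295; -0.0295 0.9693]  K=[-0.6920 0.0546; -0.0701 0.6139]  nu=[-1.8601, 3.2520]  x^+=[-1.3512, 0.0066]  P^+=[0.2241 -0.0030; -0.0030 0.3278]
step 2: x^-=[-1.3492, 0.0066]  P^-=[0.4018 0.1143; 0.1143 0.6078]  H_jac=[0.2198 0.0000; 0.0000 -0.0066]  S=[0.3294 0.0398; 0.0398 0.4600]  K=[0.2711 -0.0251; 0.0782 -0.0155]  nu=[1.0256, 0.0500]  x^+=[-1.0724, 0.0860]  P^+=[0.3778 0.1074; 0.1074 0.6058]
step 3: x^-=[-1.0466, 0.0860]  P^-=[0.6468 0.3082; 0.3082 0.8858]  H_jac=[0.5005 0.0000; 0.0000 -0.0859]  S=[0.4720 0.0268; 0.0268 0.4665]  K=[0.6913 -0.0964; 0.3371 -0.1824]  nu=[-0.8543, -1.3663]  x^+=[-1.5055, 0.0472]  P^+=[0.4205 0.1942; 0.1942 0.8199]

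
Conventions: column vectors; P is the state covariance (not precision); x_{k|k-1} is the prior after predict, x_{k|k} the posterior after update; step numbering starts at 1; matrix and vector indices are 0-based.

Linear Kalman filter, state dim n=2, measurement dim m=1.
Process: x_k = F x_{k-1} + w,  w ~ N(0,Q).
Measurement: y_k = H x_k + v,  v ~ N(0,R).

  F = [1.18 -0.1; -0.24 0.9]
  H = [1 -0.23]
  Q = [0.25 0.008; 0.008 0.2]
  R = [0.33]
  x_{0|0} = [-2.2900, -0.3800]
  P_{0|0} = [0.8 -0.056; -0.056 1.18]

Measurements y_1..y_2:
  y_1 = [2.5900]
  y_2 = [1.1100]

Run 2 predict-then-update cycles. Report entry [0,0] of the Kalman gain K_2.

K[0,0] = 0.6158

step 1: x^-=[-2.6642, 0.2076]  P^-=[1.3889 -0.3856; -0.3856 1.2261]  S=[1.9612]  K=[0.7534; -0.3404]  nu=[5.3019]  x^+=[1.3305, -1.5972]  P^+=[0.2756 0.1174; 0.1174 0.9988]
step 2: x^-=[1.7297, -1.7568]  P^-=[0.6161 -0.0325; -0.0325 0.9742]  S=[1.0125]  K=[0.6158; -0.2533]  nu=[-1.0238]  x^+=[1.0993, -1.4974]  P^+=[0.2321 0.1255; 0.1255 0.9092]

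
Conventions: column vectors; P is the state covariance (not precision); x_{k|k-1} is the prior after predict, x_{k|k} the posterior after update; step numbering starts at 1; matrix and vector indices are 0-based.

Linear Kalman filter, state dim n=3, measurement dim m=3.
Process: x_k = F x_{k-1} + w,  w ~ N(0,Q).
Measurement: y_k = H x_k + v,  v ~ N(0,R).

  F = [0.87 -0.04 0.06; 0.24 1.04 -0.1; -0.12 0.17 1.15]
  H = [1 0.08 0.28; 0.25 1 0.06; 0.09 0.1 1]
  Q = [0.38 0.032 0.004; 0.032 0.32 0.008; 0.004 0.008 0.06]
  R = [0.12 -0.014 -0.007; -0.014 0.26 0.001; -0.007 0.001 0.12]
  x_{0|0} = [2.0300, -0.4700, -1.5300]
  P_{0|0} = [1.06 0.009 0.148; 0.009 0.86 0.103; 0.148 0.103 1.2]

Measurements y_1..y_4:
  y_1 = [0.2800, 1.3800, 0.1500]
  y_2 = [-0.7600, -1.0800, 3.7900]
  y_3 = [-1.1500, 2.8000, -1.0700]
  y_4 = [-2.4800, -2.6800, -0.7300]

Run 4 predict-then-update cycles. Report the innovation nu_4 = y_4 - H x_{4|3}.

step 1: x^-=[1.6931, 0.1514, -2.0830]  P^-=[1.2023 0.2145 0.1150; 0.2145 1.2992 0.1548; 0.1150 0.1548 1.6862]  S=[1.5685 0.6967 0.7413; 0.6967 1.7697 0.4689; 0.7413 0.4689 1.8844]  K=[0.9056 -0.0017 -0.2260; -0.1399 0.8216 0.0119; -0.0270 -0.0771 0.9383]  nu=[-0.8420, 0.9303, 2.0655]  x^+=[0.4623, 1.0582, -0.1939]  P^+=[0.1250 -0.0422 -0.0405; -0.0422 0.2271 -0.0157; -0.0405 -0.0157 0.1179]
step 2: x^-=[0.3482, 1.2309, -0.0985]  P^-=[0.4742 0.0121 -0.0486; 0.0121 0.5581 0.0044; -0.0486 0.0044 0.2311]  S=[0.5908 0.1604 0.0568; 0.1604 0.8537 0.0747; 0.0568 0.0747 0.3529]  K=[0.7913 0.0135 -0.1436; -0.0882 0.6702 0.0459; -0.0228 -0.0461 0.6572]  nu=[-1.1791, -2.3920, 3.7341]  x^+=[-1.1534, -0.0967, 2.4926]  P^+=[0.1065 -0.0326 -0.0291; -0.0326 0.1842 -0.0087; -0.0291 -0.0087 0.0825]
step 3: x^-=[-0.8500, -0.6267, 2.9884]  P^-=[0.4605 0.0184 -0.0362; 0.0184 0.5131 0.0121; -0.0362 0.0121 0.1819]  S=[0.5812 0.1628 0.0556; 0.1628 0.8121 0.0787; 0.0556 0.0787 0.3070]  K=[0.7845 0.0165 -0.1234; -0.0792 0.6484 0.0603; -0.0201 -0.0368 0.5989]  nu=[-1.0866, 3.4599, -3.9193]  x^+=[-1.1619, 1.4665, 0.5360]  P^+=[0.1047 -0.0314 -0.0266; -0.0314 0.1780 -0.0065; -0.0266 -0.0065 0.0750]
step 4: x^-=[-1.0374, 1.1927, 1.0051]  P^-=[0.4593 0.0194 -0.0339; 0.0194 0.5063 0.0151; -0.0339 0.0151 0.1719]  S=[0.5808 0.1639 0.0555; 0.1639 0.8061 0.0810; 0.0555 0.0810 0.2980]  K=[0.7838 0.0166 -0.1190; -0.0777 0.6444 0.0657; -0.0197 -0.0337 0.5846]  nu=[-1.8195, -3.6737, -1.7610]  x^+=[-2.3148, -1.1489, 0.1354]  P^+=[0.1044 -0.0313 -0.0260; -0.0313 0.1769 -0.0058; -0.0260 -0.0058 0.0732]

innov = [-1.8195, -3.6737, -1.7610]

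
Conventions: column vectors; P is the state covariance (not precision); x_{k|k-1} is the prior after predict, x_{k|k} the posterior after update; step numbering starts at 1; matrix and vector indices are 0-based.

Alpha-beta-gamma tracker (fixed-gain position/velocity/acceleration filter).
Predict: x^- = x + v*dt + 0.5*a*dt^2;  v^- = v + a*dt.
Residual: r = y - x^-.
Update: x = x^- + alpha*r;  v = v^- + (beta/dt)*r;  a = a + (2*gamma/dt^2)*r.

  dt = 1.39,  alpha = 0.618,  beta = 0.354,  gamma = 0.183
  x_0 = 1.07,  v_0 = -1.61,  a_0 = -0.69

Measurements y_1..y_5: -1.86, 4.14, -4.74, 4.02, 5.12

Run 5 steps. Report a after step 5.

a_post = 1.6234

step 1: x_pred=-1.8345  r=-0.0255  x^+=-1.8502  v^+=-2.5756  a^+=-0.6948
step 2: x_pred=-6.1016  r=10.2416  x^+=0.2277  v^+=-0.9331  a^+=1.2452
step 3: x_pred=0.1336  r=-4.8736  x^+=-2.8783  v^+=-0.4434  a^+=0.3220
step 4: x_pred=-3.1836  r=7.2036  x^+=1.2682  v^+=1.8387  a^+=1.6866
step 5: x_pred=5.4534  r=-0.3334  x^+=5.2474  v^+=4.0982  a^+=1.6234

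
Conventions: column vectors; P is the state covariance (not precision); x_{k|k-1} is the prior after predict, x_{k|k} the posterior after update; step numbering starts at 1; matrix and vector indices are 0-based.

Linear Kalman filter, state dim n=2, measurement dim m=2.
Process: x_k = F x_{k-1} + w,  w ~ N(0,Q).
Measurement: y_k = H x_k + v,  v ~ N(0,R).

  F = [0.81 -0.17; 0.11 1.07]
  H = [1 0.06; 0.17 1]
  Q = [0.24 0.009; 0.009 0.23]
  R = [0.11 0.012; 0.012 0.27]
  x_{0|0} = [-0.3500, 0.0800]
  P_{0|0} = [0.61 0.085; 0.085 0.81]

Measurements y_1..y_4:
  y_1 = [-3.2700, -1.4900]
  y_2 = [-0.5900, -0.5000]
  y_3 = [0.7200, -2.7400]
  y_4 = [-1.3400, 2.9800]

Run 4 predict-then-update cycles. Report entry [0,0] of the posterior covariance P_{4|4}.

P_post[0,0] = 0.0814

step 1: x^-=[-0.2971, 0.0471]  P^-=[0.6402 -0.0119; -0.0119 1.1848]  S=[0.7531 0.1799; 0.1799 1.4692]  K=[0.8586 -0.0392; -0.1171 0.8194]  nu=[-2.9757, -1.4866]  x^+=[-2.7938, -0.8223]  P^+=[0.0950 -0.0164; -0.0164 0.2226]
step 2: x^-=[-2.1231, -1.1872]  P^-=[0.3133 -0.0369; -0.0369 0.4822]  S=[0.4206 0.0569; 0.0569 0.7486]  K=[0.7443 -0.0347; -0.1061 0.6437]  nu=[1.6044, 1.0482]  x^+=[-0.9655, -0.6827]  P^+=[0.0823 -0.0144; -0.0144 0.1750]
step 3: x^-=[-0.6660, -0.8367]  P^-=[0.3030 -0.0277; -0.0277 0.4279]  S=[0.4113 0.0612; 0.0612 0.6973]  K=[0.7374 -0.0306; -0.0966 0.6154]  nu=[1.4362, -1.7901]  x^+=[0.4478, -2.0771]  P^+=[0.0815 -0.0133; -0.0133 0.1673]
step 4: x^-=[0.7158, -2.1732]  P^-=[0.3020 -0.0254; -0.0254 0.4194]  S=[0.4104 0.0628; 0.0628 0.6895]  K=[0.7366 -0.0295; -0.0941 0.6106]  nu=[-1.9254, 5.0315]  x^+=[-0.8509, 1.0800]  P^+=[0.0814 -0.0130; -0.0130 0.1659]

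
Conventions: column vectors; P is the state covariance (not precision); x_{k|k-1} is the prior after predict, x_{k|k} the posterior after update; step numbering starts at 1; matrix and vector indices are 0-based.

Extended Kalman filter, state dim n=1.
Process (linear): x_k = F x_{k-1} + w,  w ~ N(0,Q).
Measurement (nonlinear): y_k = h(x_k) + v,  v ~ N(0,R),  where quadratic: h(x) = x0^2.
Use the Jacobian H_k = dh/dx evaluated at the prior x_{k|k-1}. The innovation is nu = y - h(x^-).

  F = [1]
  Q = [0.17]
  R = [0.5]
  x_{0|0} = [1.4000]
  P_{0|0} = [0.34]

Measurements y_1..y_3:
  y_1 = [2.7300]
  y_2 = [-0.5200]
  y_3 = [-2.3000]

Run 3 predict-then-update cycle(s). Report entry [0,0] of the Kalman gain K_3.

step 1: x^-=[1.4000]  P^-=[0.5100]  H_jac=[2.8000]  S=[4.4984]  K=[0.3174]  nu=[0.7700]  x^+=[1.6444]  P^+=[0.0567]
step 2: x^-=[1.6444]  P^-=[0.2267]  H_jac=[3.2889]  S=[2.9520]  K=[0.2526]  nu=[-3.2242]  x^+=[0.8302]  P^+=[0.0384]
step 3: x^-=[0.8302]  P^-=[0.2084]  H_jac=[1.6603]  S=[1.0745]  K=[0.3220]  nu=[-2.9892]  x^+=[-0.1324]  P^+=[0.0970]

K[0,0] = 0.3220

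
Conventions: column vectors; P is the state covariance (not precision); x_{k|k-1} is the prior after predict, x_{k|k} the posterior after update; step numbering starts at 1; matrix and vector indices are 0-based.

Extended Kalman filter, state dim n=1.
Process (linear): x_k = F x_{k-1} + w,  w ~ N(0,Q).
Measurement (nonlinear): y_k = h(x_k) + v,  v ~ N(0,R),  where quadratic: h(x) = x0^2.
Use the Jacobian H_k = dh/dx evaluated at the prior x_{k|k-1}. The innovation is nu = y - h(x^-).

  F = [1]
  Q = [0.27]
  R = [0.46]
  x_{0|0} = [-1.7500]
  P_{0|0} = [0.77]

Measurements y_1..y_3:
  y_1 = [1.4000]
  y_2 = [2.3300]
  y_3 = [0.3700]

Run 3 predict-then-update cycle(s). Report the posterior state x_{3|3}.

x_post = [-0.9585]

step 1: x^-=[-1.7500]  P^-=[1.0400]  H_jac=[-3.5000]  S=[13.2000]  K=[-0.2758]  nu=[-1.6625]  x^+=[-1.2916]  P^+=[0.0362]
step 2: x^-=[-1.2916]  P^-=[0.3062]  H_jac=[-2.5831]  S=[2.5034]  K=[-0.3160]  nu=[0.6619]  x^+=[-1.5007]  P^+=[0.0563]
step 3: x^-=[-1.5007]  P^-=[0.3263]  H_jac=[-3.0014]  S=[3.3992]  K=[-0.2881]  nu=[-1.8821]  x^+=[-0.9585]  P^+=[0.0442]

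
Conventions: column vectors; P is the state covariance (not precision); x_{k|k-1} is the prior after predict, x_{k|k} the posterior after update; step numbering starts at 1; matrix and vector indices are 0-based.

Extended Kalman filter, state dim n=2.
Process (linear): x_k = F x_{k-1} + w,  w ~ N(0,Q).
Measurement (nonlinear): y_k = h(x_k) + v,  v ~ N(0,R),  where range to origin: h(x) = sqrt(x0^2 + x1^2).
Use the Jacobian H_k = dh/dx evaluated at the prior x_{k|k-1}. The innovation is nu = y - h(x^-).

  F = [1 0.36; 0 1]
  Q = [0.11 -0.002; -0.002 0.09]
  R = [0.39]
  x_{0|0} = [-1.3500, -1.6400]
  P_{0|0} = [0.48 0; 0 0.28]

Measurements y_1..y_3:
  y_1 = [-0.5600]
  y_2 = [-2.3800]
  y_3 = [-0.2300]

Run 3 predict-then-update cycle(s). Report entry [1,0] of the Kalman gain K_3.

step 1: x^-=[-1.9404, -1.6400]  P^-=[0.6263 0.0988; 0.0988 0.3700]  H_jac=[-0.7638 -0.6455]  S=[1.0069]  K=[-0.5384; -0.3121]  nu=[-3.1006]  x^+=[-0.2711, -0.6722]  P^+=[0.3344 -0.0704; -0.0704 0.2719]
step 2: x^-=[-0.5131, -0.6722]  P^-=[0.4290 0.0255; 0.0255 0.3619]  H_jac=[-0.6067 -0.7949]  S=[0.8012]  K=[-0.3501; -0.3784]  nu=[-3.2256]  x^+=[0.6164, 0.5483]  P^+=[0.3307 -0.0807; -0.0807 0.2472]
step 3: x^-=[0.8137, 0.5483]  P^-=[0.4147 0.0063; 0.0063 0.3372]  H_jac=[0.8293 0.5588]  S=[0.7864]  K=[0.4419; 0.2463]  nu=[-1.2112]  x^+=[0.2786, 0.2500]  P^+=[0.2612 -0.0792; -0.0792 0.2895]

K[1,0] = 0.2463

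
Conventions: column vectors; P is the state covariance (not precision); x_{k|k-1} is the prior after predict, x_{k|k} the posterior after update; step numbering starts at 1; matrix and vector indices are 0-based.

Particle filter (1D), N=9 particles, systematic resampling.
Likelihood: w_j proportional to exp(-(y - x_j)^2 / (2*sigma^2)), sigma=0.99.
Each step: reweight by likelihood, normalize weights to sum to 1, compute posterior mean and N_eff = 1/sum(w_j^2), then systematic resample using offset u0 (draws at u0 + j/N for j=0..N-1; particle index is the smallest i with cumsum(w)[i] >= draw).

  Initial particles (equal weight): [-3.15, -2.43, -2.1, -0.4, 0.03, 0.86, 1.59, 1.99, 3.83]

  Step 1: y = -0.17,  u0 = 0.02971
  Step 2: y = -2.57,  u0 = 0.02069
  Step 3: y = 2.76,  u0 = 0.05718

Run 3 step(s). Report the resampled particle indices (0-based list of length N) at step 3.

resampled_idx = [7, 7, 7, 7, 7, 8, 8, 8, 8]

step 1: w=[0.0035, 0.0241, 0.0487, 0.3173, 0.3193, 0.1897, 0.0671, 0.0302, 0.0001]  mean=0.0410  Neff=4.0485  idx=[2, 3, 3, 3, 4, 4, 4, 5, 6]
step 2: w=[0.7074, 0.0717, 0.0717, 0.0717, 0.0252, 0.0252, 0.0252, 0.0020, 0.0001]  mean=-1.5674  Neff=1.9315  idx=[0, 0, 0, 0, 0, 0, 0, 2, 3]
step 3: w=[0.0005, 0.0005, 0.0005, 0.0005, 0.0005, 0.0005, 0.0005, 0.4983, 0.4983]  mean=-0.4057  Neff=2.0134  idx=[7, 7, 7, 7, 7, 8, 8, 8, 8]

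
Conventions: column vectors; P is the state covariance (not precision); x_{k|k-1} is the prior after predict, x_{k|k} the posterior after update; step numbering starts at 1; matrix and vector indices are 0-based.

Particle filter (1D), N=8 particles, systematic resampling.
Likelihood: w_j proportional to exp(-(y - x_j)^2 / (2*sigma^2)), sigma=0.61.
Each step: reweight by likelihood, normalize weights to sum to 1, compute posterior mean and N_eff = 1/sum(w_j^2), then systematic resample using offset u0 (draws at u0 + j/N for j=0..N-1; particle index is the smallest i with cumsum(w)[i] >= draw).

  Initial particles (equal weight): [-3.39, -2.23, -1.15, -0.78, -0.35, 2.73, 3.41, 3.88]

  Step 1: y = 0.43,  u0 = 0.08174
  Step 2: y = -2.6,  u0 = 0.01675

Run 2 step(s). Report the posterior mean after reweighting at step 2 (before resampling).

step 1: w=[0.0000, 0.0001, 0.0566, 0.2266, 0.7154, 0.0013, 0.0000, 0.0000]  mean=-0.4888  Neff=1.7658  idx=[3, 3, 4, 4, 4, 4, 4, 4]
step 2: w=[0.3889, 0.3889, 0.0370, 0.0370, 0.0370, 0.0370, 0.0370, 0.0370]  mean=-0.6845  Neff=3.2182  idx=[0, 0, 0, 1, 1, 1, 1, 5]

post_mean = -0.6845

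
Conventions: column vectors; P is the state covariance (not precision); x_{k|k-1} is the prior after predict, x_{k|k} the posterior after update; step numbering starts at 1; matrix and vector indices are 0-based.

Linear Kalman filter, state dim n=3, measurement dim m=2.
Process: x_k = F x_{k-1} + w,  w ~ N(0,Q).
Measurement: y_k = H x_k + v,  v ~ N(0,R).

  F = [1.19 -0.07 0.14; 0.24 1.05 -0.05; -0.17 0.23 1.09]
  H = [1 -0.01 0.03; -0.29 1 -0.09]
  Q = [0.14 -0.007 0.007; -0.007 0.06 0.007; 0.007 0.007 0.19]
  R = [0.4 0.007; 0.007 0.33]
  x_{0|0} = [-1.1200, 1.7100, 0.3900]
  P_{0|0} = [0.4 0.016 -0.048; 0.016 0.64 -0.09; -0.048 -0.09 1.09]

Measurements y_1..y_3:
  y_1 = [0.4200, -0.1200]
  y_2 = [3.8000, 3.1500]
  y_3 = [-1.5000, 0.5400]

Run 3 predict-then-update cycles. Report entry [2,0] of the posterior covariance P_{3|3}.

step 1: x^-=[-1.3979, 1.5072, 1.0088]  P^-=[0.7140 0.0600 0.0295; 0.0600 0.8100 -0.0311; 0.0295 -0.0311 1.5019]  S=[1.1161 -0.1559; -0.1559 1.1846]  K=[0.6340 -0.0429; 0.1421 0.6902; 0.0474 -0.1413]  nu=[1.8027, -1.9418]  x^+=[-0.1715, 0.4231, 1.3686]  P^+=[0.2547 0.0618 -0.0255; 0.0618 0.2538 0.0789; -0.0255 0.0789 1.4736]
step 2: x^-=[-0.0421, 0.3347, 1.6183]  P^-=[0.5105 0.1255 0.1580; 0.1255 0.3817 0.0525; 0.1580 0.0525 2.0058]  S=[0.9193 -0.0383; -0.0383 0.6968]  K=[0.5582 -0.0220; 0.1549 0.4972; 0.2269 -0.2370]  nu=[3.7969, 2.9487]  x^+=[2.0124, 2.3888, 1.7810]  P^+=[0.2228 0.0642 0.0327; 0.0642 0.1933 0.1052; 0.0327 0.1052 1.9152]
step 3: x^-=[2.4769, 2.9022, 2.1486]  P^-=[0.4921 0.1231 0.3064; 0.1231 0.3112 0.0603; 0.3064 0.0603 2.5177]  S=[0.9103 -0.0505; -0.0505 0.6367]  K=[0.5476 -0.0306; 0.1581 0.4367; 0.3984 -0.3691]  nu=[-4.0124, -1.4505]  x^+=[0.3239, 1.6345, 1.0853]  P^+=[0.2168 0.0647 0.0898; 0.0647 0.1740 0.1115; 0.0898 0.1115 2.2716]

P_post[2,0] = 0.0898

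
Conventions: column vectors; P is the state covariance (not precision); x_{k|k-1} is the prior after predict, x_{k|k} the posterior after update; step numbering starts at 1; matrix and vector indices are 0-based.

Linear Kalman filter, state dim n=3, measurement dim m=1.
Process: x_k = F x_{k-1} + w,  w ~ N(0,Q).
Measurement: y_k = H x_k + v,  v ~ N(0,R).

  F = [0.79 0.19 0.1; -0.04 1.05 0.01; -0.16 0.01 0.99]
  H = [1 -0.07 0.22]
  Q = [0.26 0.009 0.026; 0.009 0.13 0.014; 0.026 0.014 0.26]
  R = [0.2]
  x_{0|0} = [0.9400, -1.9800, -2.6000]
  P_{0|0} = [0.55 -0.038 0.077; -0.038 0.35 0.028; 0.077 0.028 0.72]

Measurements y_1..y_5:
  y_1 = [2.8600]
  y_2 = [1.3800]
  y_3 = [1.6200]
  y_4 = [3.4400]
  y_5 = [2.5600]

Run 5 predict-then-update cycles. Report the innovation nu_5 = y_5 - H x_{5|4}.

innov = [0.9554]

step 1: x^-=[0.1064, -2.1426, -2.7442]  P^-=[0.6249 0.0342 0.0936; 0.0342 0.5205 0.0607; 0.0936 0.0607 0.9561]  S=[0.9082]  K=[0.7081; 0.0123; 0.3299]  nu=[3.2073]  x^+=[2.3774, -2.1033, -1.6860]  P^+=[0.1696 0.0263 -0.1186; 0.0263 0.5204 0.0570; -0.1186 0.0570 0.8572]
step 2: x^-=[1.3099, -2.3204, -2.0706]  P^-=[0.3845 0.1356 0.0097; 0.1356 0.7032 0.0887; 0.0097 0.0887 1.1432]  S=[0.6259]  K=[0.6026; 0.1692; 0.4075]  nu=[0.3632]  x^+=[1.5288, -2.2590, -1.9226]  P^+=[0.1572 0.0718 -0.1439; 0.0718 0.6853 0.0456; -0.1439 0.0456 1.0392]
step 3: x^-=[0.5863, -2.4523, -2.1706]  P^-=[0.3938 0.2051 0.0070; 0.2051 0.8809 0.0737; 0.0070 0.0737 1.3289]  S=[0.6345]  K=[0.6004; 0.2516; 0.4637]  nu=[1.3396]  x^+=[1.3906, -2.1153, -1.5494]  P^+=[0.1650 0.1092 -0.1696; 0.1092 0.8407 -0.0003; -0.1696 -0.0003 1.1925]
step 4: x^-=[0.5417, -2.2921, -1.7775]  P^-=[0.4113 0.2618 -0.0077; 0.2618 1.0483 0.0240; -0.0077 0.0240 1.4864]  S=[0.6476]  K=[0.6042; 0.2991; 0.4905]  nu=[3.1289]  x^+=[2.4321, -1.3563, -0.2427]  P^+=[0.1749 0.1448 -0.1996; 0.1448 0.9903 -0.0711; -0.1996 -0.0711 1.3306]
step 5: x^-=[1.6394, -1.5238, -0.6429]  P^-=[0.4274 0.3130 -0.0321; 0.3130 1.2087 -0.0513; -0.0321 -0.0513 1.6301]  S=[0.6559]  K=[0.6075; 0.3310; 0.5033]  nu=[0.9554]  x^+=[2.2198, -1.2076, -0.1621]  P^+=[0.1854 0.1811 -0.2326; 0.1811 1.1369 -0.1606; -0.2326 -0.1606 1.4639]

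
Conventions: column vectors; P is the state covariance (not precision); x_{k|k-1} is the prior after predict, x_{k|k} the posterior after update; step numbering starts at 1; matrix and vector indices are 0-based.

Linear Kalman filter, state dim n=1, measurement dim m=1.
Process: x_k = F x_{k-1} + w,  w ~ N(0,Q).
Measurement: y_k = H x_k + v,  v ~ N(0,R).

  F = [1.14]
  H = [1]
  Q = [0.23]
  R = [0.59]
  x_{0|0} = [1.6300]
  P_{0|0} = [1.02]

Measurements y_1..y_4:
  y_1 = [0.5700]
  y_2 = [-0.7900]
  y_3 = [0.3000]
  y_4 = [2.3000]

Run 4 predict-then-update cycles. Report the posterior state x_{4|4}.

step 1: x^-=[1.8582]  P^-=[1.5556]  S=[2.1456]  K=[0.7250]  nu=[-1.2882]  x^+=[0.9242]  P^+=[0.4278]
step 2: x^-=[1.0536]  P^-=[0.7859]  S=[1.3759]  K=[0.5712]  nu=[-1.8436]  x^+=[0.0006]  P^+=[0.3370]
step 3: x^-=[0.0006]  P^-=[0.6680]  S=[1.2580]  K=[0.5310]  nu=[0.2994]  x^+=[0.1596]  P^+=[0.3133]
step 4: x^-=[0.1819]  P^-=[0.6371]  S=[1.2271]  K=[0.5192]  nu=[2.1181]  x^+=[1.2817]  P^+=[0.3063]

x_post = [1.2817]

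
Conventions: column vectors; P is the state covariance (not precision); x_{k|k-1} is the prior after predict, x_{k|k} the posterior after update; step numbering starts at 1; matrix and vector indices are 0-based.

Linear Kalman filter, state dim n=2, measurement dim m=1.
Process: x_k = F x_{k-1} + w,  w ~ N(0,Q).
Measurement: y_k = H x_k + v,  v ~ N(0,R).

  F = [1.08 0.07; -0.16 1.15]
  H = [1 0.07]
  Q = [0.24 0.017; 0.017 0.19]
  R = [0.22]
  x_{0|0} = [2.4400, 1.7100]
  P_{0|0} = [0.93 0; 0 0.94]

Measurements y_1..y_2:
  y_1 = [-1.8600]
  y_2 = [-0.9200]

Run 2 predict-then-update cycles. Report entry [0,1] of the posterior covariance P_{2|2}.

step 1: x^-=[2.7549, 1.5761]  P^-=[1.3294 -0.0680; -0.0680 1.4570]  S=[1.5470]  K=[0.8563; 0.0219]  nu=[-4.7252]  x^+=[-1.2911, 1.4724]  P^+=[0.1952 -0.0971; -0.0971 1.4562]
step 2: x^-=[-1.2913, 1.8998]  P^-=[0.4601 -0.0190; -0.0190 2.1566]  S=[0.6880]  K=[0.6668; 0.1918]  nu=[0.2383]  x^+=[-1.1324, 1.9455]  P^+=[0.1542 -0.1070; -0.1070 2.1313]

P_post[0,1] = -0.1070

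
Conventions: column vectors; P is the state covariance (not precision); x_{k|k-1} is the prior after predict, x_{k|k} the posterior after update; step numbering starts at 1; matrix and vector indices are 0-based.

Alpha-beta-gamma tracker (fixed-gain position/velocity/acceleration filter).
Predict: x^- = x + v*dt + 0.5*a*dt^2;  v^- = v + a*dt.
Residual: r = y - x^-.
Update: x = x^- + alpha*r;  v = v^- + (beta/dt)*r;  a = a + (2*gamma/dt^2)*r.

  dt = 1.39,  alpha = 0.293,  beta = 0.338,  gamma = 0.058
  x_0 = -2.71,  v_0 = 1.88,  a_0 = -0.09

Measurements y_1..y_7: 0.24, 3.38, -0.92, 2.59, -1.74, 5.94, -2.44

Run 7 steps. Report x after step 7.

step 1: x_pred=-0.1837  r=0.4237  x^+=-0.0596  v^+=1.8579  a^+=-0.0646
step 2: x_pred=2.4606  r=0.9194  x^+=2.7300  v^+=1.9918  a^+=-0.0094
step 3: x_pred=5.4895  r=-6.4095  x^+=3.6115  v^+=0.4202  a^+=-0.3942
step 4: x_pred=3.8148  r=-1.2248  x^+=3.4559  v^+=-0.4255  a^+=-0.4677
step 5: x_pred=2.4126  r=-4.1526  x^+=1.1959  v^+=-2.0854  a^+=-0.7170
step 6: x_pred=-2.3955  r=8.3355  x^+=0.0468  v^+=-1.0552  a^+=-0.2166
step 7: x_pred=-1.6291  r=-0.8109  x^+=-1.8667  v^+=-1.5534  a^+=-0.2653

x_post = -1.8667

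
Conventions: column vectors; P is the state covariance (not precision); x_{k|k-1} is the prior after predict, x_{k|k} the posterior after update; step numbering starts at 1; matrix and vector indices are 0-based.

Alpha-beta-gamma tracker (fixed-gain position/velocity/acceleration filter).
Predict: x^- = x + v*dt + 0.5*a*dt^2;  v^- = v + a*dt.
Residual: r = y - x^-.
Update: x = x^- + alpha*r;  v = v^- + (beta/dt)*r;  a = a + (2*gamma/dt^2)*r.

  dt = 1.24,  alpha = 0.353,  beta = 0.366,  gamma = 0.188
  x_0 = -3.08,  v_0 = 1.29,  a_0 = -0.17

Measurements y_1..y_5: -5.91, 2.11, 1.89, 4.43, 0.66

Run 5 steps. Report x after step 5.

step 1: x_pred=-1.6111  r=-4.2989  x^+=-3.1286  v^+=-0.1897  a^+=-1.2212
step 2: x_pred=-4.3027  r=6.4127  x^+=-2.0390  v^+=0.1888  a^+=0.3469
step 3: x_pred=-1.5382  r=3.4282  x^+=-0.3281  v^+=1.6308  a^+=1.1852
step 4: x_pred=2.6053  r=1.8247  x^+=3.2494  v^+=3.6391  a^+=1.6314
step 5: x_pred=9.0161  r=-8.3561  x^+=6.0664  v^+=3.1956  a^+=-0.4120

x_post = 6.0664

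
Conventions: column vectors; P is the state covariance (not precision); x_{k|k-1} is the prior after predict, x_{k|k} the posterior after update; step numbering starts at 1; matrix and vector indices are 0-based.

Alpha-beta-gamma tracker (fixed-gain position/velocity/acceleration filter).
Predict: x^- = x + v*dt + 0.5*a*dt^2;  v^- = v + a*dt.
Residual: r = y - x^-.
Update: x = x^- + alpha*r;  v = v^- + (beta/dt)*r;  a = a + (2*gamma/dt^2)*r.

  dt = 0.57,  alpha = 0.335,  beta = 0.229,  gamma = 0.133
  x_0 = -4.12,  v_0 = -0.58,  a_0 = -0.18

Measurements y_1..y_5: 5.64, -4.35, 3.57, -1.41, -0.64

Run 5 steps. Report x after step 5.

step 1: x_pred=-4.4798  r=10.1198  x^+=-1.0897  v^+=3.3831  a^+=8.1052
step 2: x_pred=2.1554  r=-6.5054  x^+=-0.0239  v^+=5.3895  a^+=2.7792
step 3: x_pred=3.4996  r=0.0704  x^+=3.5232  v^+=7.0020  a^+=2.8369
step 4: x_pred=7.9751  r=-9.3851  x^+=4.8311  v^+=4.8485  a^+=-4.8469
step 5: x_pred=6.8074  r=-7.4474  x^+=4.3125  v^+=-0.9063  a^+=-10.9441

x_post = 4.3125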